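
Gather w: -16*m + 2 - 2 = -16*m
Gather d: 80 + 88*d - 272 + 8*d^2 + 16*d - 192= 8*d^2 + 104*d - 384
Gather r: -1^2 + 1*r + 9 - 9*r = 8 - 8*r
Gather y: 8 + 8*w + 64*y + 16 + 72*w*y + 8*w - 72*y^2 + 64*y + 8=16*w - 72*y^2 + y*(72*w + 128) + 32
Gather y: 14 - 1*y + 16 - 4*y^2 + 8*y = -4*y^2 + 7*y + 30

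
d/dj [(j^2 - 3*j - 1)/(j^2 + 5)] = 3*(j^2 + 4*j - 5)/(j^4 + 10*j^2 + 25)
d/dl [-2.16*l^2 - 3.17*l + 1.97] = -4.32*l - 3.17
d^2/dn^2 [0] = 0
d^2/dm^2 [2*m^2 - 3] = 4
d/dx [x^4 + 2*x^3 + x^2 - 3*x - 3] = 4*x^3 + 6*x^2 + 2*x - 3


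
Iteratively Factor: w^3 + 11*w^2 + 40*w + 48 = (w + 4)*(w^2 + 7*w + 12) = (w + 3)*(w + 4)*(w + 4)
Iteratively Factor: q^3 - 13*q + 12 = (q + 4)*(q^2 - 4*q + 3) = (q - 3)*(q + 4)*(q - 1)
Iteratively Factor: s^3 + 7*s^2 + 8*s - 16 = (s - 1)*(s^2 + 8*s + 16) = (s - 1)*(s + 4)*(s + 4)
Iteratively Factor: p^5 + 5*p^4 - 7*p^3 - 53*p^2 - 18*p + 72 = (p - 3)*(p^4 + 8*p^3 + 17*p^2 - 2*p - 24) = (p - 3)*(p + 2)*(p^3 + 6*p^2 + 5*p - 12) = (p - 3)*(p + 2)*(p + 4)*(p^2 + 2*p - 3) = (p - 3)*(p + 2)*(p + 3)*(p + 4)*(p - 1)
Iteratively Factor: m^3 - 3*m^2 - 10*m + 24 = (m - 4)*(m^2 + m - 6) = (m - 4)*(m - 2)*(m + 3)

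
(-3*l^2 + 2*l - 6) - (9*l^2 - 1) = -12*l^2 + 2*l - 5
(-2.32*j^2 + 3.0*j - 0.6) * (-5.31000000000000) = 12.3192*j^2 - 15.93*j + 3.186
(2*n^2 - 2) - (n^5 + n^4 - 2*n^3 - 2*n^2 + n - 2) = -n^5 - n^4 + 2*n^3 + 4*n^2 - n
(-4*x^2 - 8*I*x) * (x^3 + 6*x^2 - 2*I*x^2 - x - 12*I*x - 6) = -4*x^5 - 24*x^4 - 12*x^3 - 72*x^2 + 8*I*x^2 + 48*I*x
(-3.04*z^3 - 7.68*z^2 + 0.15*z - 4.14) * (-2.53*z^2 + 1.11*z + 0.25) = 7.6912*z^5 + 16.056*z^4 - 9.6643*z^3 + 8.7207*z^2 - 4.5579*z - 1.035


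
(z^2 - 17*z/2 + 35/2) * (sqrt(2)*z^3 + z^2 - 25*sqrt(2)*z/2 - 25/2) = sqrt(2)*z^5 - 17*sqrt(2)*z^4/2 + z^4 - 17*z^3/2 + 5*sqrt(2)*z^3 + 5*z^2 + 425*sqrt(2)*z^2/4 - 875*sqrt(2)*z/4 + 425*z/4 - 875/4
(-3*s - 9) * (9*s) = -27*s^2 - 81*s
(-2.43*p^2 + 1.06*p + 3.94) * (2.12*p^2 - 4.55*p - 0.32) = -5.1516*p^4 + 13.3037*p^3 + 4.3074*p^2 - 18.2662*p - 1.2608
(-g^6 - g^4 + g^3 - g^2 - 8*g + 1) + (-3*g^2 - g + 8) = -g^6 - g^4 + g^3 - 4*g^2 - 9*g + 9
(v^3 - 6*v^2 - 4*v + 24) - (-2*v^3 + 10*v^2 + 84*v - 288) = 3*v^3 - 16*v^2 - 88*v + 312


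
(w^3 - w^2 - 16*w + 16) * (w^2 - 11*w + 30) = w^5 - 12*w^4 + 25*w^3 + 162*w^2 - 656*w + 480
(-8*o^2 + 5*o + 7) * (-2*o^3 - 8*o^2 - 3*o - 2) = 16*o^5 + 54*o^4 - 30*o^3 - 55*o^2 - 31*o - 14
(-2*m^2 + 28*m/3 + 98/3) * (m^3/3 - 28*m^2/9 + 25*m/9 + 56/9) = -2*m^5/3 + 28*m^4/3 - 640*m^3/27 - 2380*m^2/27 + 4018*m/27 + 5488/27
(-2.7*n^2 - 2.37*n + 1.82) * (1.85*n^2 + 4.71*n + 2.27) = -4.995*n^4 - 17.1015*n^3 - 13.9247*n^2 + 3.1923*n + 4.1314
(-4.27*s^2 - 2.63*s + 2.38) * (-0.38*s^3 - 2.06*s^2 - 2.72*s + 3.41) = 1.6226*s^5 + 9.7956*s^4 + 16.1278*s^3 - 12.3099*s^2 - 15.4419*s + 8.1158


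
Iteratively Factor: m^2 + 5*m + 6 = (m + 3)*(m + 2)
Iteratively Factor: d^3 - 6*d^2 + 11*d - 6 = (d - 3)*(d^2 - 3*d + 2) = (d - 3)*(d - 2)*(d - 1)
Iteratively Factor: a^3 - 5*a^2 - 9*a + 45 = (a + 3)*(a^2 - 8*a + 15) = (a - 5)*(a + 3)*(a - 3)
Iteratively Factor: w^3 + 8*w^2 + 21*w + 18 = (w + 3)*(w^2 + 5*w + 6) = (w + 2)*(w + 3)*(w + 3)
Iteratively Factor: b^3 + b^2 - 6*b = (b - 2)*(b^2 + 3*b) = (b - 2)*(b + 3)*(b)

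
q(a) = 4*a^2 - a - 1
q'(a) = 8*a - 1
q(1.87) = 11.12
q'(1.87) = 13.96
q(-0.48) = 0.40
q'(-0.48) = -4.84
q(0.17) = -1.05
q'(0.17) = 0.36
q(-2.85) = 34.34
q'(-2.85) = -23.80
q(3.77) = 52.08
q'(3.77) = 29.16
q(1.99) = 12.85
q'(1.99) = 14.92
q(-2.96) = 37.01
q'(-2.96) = -24.68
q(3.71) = 50.35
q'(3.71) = 28.68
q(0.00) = -1.00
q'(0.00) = -1.00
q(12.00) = 563.00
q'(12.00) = 95.00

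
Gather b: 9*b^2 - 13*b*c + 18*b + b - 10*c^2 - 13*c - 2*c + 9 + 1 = 9*b^2 + b*(19 - 13*c) - 10*c^2 - 15*c + 10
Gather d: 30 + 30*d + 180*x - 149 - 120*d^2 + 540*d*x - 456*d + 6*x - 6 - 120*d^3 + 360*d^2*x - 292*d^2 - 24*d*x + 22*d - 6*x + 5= -120*d^3 + d^2*(360*x - 412) + d*(516*x - 404) + 180*x - 120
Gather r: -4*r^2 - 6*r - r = -4*r^2 - 7*r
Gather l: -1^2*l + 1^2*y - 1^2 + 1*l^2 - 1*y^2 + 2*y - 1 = l^2 - l - y^2 + 3*y - 2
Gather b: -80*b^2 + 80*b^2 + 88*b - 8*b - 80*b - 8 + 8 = 0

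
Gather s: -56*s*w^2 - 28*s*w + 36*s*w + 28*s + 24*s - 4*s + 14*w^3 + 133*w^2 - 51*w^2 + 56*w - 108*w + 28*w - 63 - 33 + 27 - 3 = s*(-56*w^2 + 8*w + 48) + 14*w^3 + 82*w^2 - 24*w - 72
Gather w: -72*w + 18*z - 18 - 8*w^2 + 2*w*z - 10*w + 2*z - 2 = -8*w^2 + w*(2*z - 82) + 20*z - 20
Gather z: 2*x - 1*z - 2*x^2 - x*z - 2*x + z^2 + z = -2*x^2 - x*z + z^2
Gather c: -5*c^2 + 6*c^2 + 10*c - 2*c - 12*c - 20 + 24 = c^2 - 4*c + 4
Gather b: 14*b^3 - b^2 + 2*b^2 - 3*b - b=14*b^3 + b^2 - 4*b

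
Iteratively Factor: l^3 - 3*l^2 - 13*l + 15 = (l - 5)*(l^2 + 2*l - 3) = (l - 5)*(l + 3)*(l - 1)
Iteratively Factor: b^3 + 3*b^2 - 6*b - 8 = (b + 1)*(b^2 + 2*b - 8) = (b + 1)*(b + 4)*(b - 2)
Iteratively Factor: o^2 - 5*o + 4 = (o - 1)*(o - 4)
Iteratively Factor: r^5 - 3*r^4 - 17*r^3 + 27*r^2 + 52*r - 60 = (r + 3)*(r^4 - 6*r^3 + r^2 + 24*r - 20) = (r - 5)*(r + 3)*(r^3 - r^2 - 4*r + 4) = (r - 5)*(r - 1)*(r + 3)*(r^2 - 4) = (r - 5)*(r - 1)*(r + 2)*(r + 3)*(r - 2)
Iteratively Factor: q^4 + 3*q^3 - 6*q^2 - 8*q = (q + 4)*(q^3 - q^2 - 2*q) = q*(q + 4)*(q^2 - q - 2) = q*(q + 1)*(q + 4)*(q - 2)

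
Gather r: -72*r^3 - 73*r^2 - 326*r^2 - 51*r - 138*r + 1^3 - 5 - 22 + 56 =-72*r^3 - 399*r^2 - 189*r + 30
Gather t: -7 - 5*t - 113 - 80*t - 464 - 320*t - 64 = -405*t - 648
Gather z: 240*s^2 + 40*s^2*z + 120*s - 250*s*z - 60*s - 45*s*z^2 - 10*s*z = 240*s^2 - 45*s*z^2 + 60*s + z*(40*s^2 - 260*s)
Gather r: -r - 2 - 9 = -r - 11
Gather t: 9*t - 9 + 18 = 9*t + 9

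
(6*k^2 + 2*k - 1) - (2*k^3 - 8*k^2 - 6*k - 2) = -2*k^3 + 14*k^2 + 8*k + 1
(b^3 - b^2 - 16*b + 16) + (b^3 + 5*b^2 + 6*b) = 2*b^3 + 4*b^2 - 10*b + 16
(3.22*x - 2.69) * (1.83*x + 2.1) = 5.8926*x^2 + 1.8393*x - 5.649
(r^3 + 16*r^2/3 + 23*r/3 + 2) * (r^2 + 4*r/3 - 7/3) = r^5 + 20*r^4/3 + 112*r^3/9 - 2*r^2/9 - 137*r/9 - 14/3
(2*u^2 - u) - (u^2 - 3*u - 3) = u^2 + 2*u + 3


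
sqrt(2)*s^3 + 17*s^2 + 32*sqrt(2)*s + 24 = (s + 2*sqrt(2))*(s + 6*sqrt(2))*(sqrt(2)*s + 1)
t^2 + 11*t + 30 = (t + 5)*(t + 6)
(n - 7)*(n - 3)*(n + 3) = n^3 - 7*n^2 - 9*n + 63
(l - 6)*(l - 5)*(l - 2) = l^3 - 13*l^2 + 52*l - 60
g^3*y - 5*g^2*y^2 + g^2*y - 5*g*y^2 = g*(g - 5*y)*(g*y + y)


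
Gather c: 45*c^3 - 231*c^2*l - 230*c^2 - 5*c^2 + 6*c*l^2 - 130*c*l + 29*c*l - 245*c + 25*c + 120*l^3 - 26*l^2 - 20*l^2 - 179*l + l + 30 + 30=45*c^3 + c^2*(-231*l - 235) + c*(6*l^2 - 101*l - 220) + 120*l^3 - 46*l^2 - 178*l + 60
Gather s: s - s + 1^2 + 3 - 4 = 0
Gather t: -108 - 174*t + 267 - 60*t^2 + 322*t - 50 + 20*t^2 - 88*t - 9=-40*t^2 + 60*t + 100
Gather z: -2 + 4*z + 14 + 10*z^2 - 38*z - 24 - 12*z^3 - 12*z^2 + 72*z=-12*z^3 - 2*z^2 + 38*z - 12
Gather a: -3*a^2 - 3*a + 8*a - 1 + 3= -3*a^2 + 5*a + 2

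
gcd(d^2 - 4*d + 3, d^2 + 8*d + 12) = 1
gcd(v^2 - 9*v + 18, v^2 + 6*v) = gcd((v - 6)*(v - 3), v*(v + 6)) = 1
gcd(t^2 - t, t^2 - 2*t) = t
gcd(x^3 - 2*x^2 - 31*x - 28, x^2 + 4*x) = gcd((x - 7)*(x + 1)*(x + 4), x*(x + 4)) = x + 4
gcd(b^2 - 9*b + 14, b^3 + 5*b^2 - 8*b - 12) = b - 2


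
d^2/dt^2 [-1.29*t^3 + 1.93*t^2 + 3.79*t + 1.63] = 3.86 - 7.74*t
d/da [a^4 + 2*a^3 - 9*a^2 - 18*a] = 4*a^3 + 6*a^2 - 18*a - 18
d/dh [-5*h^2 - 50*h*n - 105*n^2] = -10*h - 50*n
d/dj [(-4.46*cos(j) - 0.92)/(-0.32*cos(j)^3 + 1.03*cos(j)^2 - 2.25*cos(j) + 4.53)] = (2.8544*cos(j)^3 - 3.7106*cos(j)^2 - 1.8952*cos(j) + 22.2738)*sin(j)/(0.1024*cos(j)^6 - 0.6592*cos(j)^5 + 2.5009*cos(j)^4 - 7.5342*cos(j)^3 + 14.3943*cos(j)^2 - 20.385*cos(j) + 20.5209)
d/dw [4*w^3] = 12*w^2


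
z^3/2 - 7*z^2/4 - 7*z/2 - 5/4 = (z/2 + 1/4)*(z - 5)*(z + 1)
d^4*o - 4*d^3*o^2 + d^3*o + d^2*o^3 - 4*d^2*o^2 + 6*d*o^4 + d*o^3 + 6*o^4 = (d - 3*o)*(d - 2*o)*(d + o)*(d*o + o)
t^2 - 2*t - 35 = (t - 7)*(t + 5)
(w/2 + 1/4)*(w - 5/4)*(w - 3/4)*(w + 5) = w^4/2 + 7*w^3/4 - 121*w^2/32 + 5*w/64 + 75/64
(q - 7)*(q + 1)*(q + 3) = q^3 - 3*q^2 - 25*q - 21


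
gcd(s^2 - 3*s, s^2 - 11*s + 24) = s - 3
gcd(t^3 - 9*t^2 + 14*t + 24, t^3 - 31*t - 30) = t^2 - 5*t - 6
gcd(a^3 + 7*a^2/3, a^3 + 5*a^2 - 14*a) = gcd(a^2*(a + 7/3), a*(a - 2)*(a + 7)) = a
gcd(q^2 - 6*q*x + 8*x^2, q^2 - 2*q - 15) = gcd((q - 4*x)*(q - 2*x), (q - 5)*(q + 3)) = 1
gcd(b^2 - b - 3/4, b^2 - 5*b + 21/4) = b - 3/2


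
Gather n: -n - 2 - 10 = -n - 12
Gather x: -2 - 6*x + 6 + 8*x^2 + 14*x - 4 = 8*x^2 + 8*x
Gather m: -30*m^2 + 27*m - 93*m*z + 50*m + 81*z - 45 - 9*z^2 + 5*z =-30*m^2 + m*(77 - 93*z) - 9*z^2 + 86*z - 45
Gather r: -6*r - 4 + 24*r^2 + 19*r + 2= 24*r^2 + 13*r - 2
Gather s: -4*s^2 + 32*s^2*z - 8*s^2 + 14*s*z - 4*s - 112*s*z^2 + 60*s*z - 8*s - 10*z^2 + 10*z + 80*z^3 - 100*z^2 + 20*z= s^2*(32*z - 12) + s*(-112*z^2 + 74*z - 12) + 80*z^3 - 110*z^2 + 30*z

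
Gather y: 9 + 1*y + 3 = y + 12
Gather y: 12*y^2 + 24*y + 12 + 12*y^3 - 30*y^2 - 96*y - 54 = 12*y^3 - 18*y^2 - 72*y - 42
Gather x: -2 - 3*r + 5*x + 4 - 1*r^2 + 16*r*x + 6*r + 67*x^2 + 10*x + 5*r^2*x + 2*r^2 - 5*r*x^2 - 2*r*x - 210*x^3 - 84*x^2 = r^2 + 3*r - 210*x^3 + x^2*(-5*r - 17) + x*(5*r^2 + 14*r + 15) + 2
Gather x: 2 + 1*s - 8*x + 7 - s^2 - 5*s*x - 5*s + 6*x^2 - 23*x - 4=-s^2 - 4*s + 6*x^2 + x*(-5*s - 31) + 5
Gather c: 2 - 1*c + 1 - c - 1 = 2 - 2*c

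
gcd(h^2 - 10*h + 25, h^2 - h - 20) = h - 5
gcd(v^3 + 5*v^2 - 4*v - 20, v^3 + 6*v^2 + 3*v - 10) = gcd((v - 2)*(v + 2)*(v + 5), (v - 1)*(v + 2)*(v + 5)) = v^2 + 7*v + 10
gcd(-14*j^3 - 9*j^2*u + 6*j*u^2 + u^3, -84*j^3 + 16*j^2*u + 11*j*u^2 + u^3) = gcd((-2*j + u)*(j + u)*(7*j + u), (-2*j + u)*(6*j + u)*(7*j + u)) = -14*j^2 + 5*j*u + u^2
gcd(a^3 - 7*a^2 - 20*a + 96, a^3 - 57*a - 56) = a - 8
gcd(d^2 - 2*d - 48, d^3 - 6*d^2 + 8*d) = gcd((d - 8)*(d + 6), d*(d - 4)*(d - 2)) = 1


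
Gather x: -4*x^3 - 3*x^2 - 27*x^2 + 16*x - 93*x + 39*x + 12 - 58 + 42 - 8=-4*x^3 - 30*x^2 - 38*x - 12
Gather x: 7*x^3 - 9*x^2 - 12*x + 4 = 7*x^3 - 9*x^2 - 12*x + 4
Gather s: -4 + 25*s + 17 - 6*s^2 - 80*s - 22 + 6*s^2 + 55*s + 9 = 0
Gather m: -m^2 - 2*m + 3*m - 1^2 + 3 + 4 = -m^2 + m + 6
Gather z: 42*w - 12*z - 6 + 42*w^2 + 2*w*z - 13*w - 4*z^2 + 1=42*w^2 + 29*w - 4*z^2 + z*(2*w - 12) - 5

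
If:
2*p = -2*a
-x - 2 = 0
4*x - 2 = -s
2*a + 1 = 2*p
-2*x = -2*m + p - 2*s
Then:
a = -1/4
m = -95/8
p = 1/4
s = 10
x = -2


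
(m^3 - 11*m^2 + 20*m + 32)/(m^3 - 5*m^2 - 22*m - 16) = (m - 4)/(m + 2)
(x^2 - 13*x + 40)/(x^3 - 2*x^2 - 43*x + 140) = (x - 8)/(x^2 + 3*x - 28)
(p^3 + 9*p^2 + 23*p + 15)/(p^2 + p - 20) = (p^2 + 4*p + 3)/(p - 4)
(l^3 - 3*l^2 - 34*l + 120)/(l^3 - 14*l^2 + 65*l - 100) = (l + 6)/(l - 5)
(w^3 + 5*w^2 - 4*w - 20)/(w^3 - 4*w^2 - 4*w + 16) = (w + 5)/(w - 4)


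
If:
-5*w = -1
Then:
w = 1/5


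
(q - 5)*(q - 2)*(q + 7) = q^3 - 39*q + 70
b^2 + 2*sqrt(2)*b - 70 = (b - 5*sqrt(2))*(b + 7*sqrt(2))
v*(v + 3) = v^2 + 3*v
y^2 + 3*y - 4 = (y - 1)*(y + 4)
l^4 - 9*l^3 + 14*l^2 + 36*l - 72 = (l - 6)*(l - 3)*(l - 2)*(l + 2)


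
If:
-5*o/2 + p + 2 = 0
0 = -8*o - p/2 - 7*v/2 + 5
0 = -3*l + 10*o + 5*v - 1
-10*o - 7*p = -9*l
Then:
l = 457/312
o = 257/260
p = 49/104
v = -467/520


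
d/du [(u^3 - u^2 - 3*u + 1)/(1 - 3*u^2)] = (-3*u^4 - 6*u^2 + 4*u - 3)/(9*u^4 - 6*u^2 + 1)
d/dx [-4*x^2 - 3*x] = -8*x - 3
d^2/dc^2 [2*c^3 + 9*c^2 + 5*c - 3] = 12*c + 18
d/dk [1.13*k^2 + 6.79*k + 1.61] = 2.26*k + 6.79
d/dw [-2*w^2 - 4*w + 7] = -4*w - 4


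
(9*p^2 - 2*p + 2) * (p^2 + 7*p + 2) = 9*p^4 + 61*p^3 + 6*p^2 + 10*p + 4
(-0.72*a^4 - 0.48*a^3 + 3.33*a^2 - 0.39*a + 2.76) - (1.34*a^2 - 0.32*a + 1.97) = -0.72*a^4 - 0.48*a^3 + 1.99*a^2 - 0.07*a + 0.79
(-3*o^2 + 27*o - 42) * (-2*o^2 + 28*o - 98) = 6*o^4 - 138*o^3 + 1134*o^2 - 3822*o + 4116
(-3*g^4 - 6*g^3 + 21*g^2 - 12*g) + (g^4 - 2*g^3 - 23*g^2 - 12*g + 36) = -2*g^4 - 8*g^3 - 2*g^2 - 24*g + 36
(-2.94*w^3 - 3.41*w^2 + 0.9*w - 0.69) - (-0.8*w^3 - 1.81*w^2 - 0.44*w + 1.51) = -2.14*w^3 - 1.6*w^2 + 1.34*w - 2.2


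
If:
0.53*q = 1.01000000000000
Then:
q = 1.91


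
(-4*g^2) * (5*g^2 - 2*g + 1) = -20*g^4 + 8*g^3 - 4*g^2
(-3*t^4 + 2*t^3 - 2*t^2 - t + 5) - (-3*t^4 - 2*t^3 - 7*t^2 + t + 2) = 4*t^3 + 5*t^2 - 2*t + 3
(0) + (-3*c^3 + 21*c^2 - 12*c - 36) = -3*c^3 + 21*c^2 - 12*c - 36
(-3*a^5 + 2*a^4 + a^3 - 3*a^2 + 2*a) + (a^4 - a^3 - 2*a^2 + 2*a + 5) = -3*a^5 + 3*a^4 - 5*a^2 + 4*a + 5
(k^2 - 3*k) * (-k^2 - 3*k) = -k^4 + 9*k^2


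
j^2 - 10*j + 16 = (j - 8)*(j - 2)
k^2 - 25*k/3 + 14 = (k - 6)*(k - 7/3)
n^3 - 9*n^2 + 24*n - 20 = (n - 5)*(n - 2)^2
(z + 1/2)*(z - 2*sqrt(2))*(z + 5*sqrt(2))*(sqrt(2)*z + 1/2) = sqrt(2)*z^4 + sqrt(2)*z^3/2 + 13*z^3/2 - 37*sqrt(2)*z^2/2 + 13*z^2/4 - 37*sqrt(2)*z/4 - 10*z - 5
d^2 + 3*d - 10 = (d - 2)*(d + 5)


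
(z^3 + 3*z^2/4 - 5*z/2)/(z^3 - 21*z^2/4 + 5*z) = (z + 2)/(z - 4)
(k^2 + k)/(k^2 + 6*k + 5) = k/(k + 5)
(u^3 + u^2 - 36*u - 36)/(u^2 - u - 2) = (u^2 - 36)/(u - 2)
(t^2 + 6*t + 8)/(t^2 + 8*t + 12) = (t + 4)/(t + 6)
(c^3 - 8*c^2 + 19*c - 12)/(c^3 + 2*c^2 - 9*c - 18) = (c^2 - 5*c + 4)/(c^2 + 5*c + 6)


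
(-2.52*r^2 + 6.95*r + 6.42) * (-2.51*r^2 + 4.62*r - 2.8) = 6.3252*r^4 - 29.0869*r^3 + 23.0508*r^2 + 10.2004*r - 17.976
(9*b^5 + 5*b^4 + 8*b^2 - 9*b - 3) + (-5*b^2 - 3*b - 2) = 9*b^5 + 5*b^4 + 3*b^2 - 12*b - 5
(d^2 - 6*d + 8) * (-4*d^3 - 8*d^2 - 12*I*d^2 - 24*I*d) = -4*d^5 + 16*d^4 - 12*I*d^4 + 16*d^3 + 48*I*d^3 - 64*d^2 + 48*I*d^2 - 192*I*d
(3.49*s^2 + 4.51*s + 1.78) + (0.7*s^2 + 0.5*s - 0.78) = 4.19*s^2 + 5.01*s + 1.0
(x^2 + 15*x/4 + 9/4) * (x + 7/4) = x^3 + 11*x^2/2 + 141*x/16 + 63/16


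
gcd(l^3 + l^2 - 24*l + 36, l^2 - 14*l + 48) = 1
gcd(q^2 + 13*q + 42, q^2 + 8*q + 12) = q + 6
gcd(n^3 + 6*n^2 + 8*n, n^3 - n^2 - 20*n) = n^2 + 4*n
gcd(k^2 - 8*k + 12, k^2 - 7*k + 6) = k - 6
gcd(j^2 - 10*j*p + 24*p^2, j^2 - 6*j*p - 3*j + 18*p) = -j + 6*p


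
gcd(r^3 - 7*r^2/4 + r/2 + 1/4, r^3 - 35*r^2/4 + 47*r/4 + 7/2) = r + 1/4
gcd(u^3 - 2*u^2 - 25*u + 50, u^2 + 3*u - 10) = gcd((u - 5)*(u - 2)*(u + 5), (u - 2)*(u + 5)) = u^2 + 3*u - 10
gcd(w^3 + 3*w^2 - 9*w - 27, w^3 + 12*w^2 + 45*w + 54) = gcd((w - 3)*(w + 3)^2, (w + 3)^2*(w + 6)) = w^2 + 6*w + 9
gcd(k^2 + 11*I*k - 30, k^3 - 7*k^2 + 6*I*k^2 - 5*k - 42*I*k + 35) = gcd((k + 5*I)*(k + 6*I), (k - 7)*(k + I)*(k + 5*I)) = k + 5*I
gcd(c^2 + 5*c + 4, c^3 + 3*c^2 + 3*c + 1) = c + 1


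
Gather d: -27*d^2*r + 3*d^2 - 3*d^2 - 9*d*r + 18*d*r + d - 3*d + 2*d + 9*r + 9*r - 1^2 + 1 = -27*d^2*r + 9*d*r + 18*r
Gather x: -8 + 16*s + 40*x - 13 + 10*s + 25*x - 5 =26*s + 65*x - 26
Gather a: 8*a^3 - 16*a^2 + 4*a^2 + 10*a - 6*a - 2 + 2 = 8*a^3 - 12*a^2 + 4*a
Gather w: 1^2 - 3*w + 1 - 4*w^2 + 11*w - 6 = -4*w^2 + 8*w - 4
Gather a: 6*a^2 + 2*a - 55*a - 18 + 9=6*a^2 - 53*a - 9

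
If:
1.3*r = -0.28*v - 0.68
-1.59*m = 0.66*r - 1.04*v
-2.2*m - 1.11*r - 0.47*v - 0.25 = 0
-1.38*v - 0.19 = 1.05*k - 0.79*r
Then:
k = -0.46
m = 0.16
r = -0.51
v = -0.08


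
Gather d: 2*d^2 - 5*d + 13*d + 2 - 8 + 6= 2*d^2 + 8*d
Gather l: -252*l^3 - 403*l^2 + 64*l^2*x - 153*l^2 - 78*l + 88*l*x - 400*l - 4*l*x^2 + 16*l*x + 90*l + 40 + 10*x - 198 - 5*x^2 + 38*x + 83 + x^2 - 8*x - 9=-252*l^3 + l^2*(64*x - 556) + l*(-4*x^2 + 104*x - 388) - 4*x^2 + 40*x - 84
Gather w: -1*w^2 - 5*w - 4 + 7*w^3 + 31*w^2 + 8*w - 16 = 7*w^3 + 30*w^2 + 3*w - 20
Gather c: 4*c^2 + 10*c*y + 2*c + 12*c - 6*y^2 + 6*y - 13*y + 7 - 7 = 4*c^2 + c*(10*y + 14) - 6*y^2 - 7*y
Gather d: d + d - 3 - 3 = 2*d - 6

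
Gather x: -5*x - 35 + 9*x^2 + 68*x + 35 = 9*x^2 + 63*x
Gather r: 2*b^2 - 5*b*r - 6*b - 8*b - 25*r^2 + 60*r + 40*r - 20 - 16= 2*b^2 - 14*b - 25*r^2 + r*(100 - 5*b) - 36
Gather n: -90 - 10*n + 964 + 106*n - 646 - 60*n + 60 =36*n + 288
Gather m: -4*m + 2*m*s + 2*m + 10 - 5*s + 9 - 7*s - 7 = m*(2*s - 2) - 12*s + 12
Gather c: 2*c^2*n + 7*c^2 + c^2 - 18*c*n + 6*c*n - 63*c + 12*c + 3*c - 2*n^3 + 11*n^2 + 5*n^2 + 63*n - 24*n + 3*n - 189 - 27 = c^2*(2*n + 8) + c*(-12*n - 48) - 2*n^3 + 16*n^2 + 42*n - 216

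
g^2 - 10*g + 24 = (g - 6)*(g - 4)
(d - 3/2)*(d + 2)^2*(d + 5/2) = d^4 + 5*d^3 + 17*d^2/4 - 11*d - 15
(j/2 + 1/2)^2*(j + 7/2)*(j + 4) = j^4/4 + 19*j^3/8 + 15*j^2/2 + 71*j/8 + 7/2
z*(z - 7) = z^2 - 7*z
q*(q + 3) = q^2 + 3*q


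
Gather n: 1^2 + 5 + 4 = 10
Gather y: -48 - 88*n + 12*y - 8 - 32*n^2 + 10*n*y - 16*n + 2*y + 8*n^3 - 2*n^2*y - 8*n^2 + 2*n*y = 8*n^3 - 40*n^2 - 104*n + y*(-2*n^2 + 12*n + 14) - 56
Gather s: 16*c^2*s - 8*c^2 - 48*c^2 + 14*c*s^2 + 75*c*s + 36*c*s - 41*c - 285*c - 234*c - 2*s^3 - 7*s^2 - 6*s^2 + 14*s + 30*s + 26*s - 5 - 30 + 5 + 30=-56*c^2 - 560*c - 2*s^3 + s^2*(14*c - 13) + s*(16*c^2 + 111*c + 70)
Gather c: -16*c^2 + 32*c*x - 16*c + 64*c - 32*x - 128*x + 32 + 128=-16*c^2 + c*(32*x + 48) - 160*x + 160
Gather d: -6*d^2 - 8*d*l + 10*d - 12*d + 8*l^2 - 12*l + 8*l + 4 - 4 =-6*d^2 + d*(-8*l - 2) + 8*l^2 - 4*l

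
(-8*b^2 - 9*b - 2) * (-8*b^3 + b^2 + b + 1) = 64*b^5 + 64*b^4 - b^3 - 19*b^2 - 11*b - 2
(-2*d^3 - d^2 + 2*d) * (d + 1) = -2*d^4 - 3*d^3 + d^2 + 2*d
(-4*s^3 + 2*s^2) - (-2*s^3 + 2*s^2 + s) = -2*s^3 - s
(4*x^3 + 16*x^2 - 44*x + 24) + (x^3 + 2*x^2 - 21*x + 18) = 5*x^3 + 18*x^2 - 65*x + 42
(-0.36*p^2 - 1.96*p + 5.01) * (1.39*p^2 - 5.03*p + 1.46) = -0.5004*p^4 - 0.9136*p^3 + 16.2971*p^2 - 28.0619*p + 7.3146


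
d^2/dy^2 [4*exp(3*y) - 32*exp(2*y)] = (36*exp(y) - 128)*exp(2*y)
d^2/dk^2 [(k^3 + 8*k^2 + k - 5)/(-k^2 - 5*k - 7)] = 6*(7*k^3 + 26*k^2 - 17*k - 89)/(k^6 + 15*k^5 + 96*k^4 + 335*k^3 + 672*k^2 + 735*k + 343)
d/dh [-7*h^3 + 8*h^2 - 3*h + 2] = -21*h^2 + 16*h - 3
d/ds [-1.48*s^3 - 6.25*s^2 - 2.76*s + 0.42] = -4.44*s^2 - 12.5*s - 2.76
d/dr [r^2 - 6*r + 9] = 2*r - 6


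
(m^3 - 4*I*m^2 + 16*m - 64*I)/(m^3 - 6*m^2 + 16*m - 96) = (m - 4*I)/(m - 6)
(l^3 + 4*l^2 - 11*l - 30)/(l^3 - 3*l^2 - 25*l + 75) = (l + 2)/(l - 5)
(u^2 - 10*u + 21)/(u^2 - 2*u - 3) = (u - 7)/(u + 1)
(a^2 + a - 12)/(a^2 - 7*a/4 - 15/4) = 4*(a + 4)/(4*a + 5)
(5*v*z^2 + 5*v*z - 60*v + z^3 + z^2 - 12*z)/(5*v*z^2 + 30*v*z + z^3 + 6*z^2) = (z^2 + z - 12)/(z*(z + 6))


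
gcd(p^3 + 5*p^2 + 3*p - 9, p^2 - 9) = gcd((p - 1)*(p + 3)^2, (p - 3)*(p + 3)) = p + 3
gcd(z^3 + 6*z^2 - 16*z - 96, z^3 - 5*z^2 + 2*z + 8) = z - 4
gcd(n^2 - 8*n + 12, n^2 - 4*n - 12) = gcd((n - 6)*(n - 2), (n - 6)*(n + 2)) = n - 6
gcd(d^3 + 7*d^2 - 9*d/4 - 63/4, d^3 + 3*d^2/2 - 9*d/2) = d - 3/2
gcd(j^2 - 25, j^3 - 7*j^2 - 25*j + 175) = j^2 - 25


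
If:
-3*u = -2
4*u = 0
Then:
No Solution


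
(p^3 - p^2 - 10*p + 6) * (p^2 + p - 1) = p^5 - 12*p^3 - 3*p^2 + 16*p - 6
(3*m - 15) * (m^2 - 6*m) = 3*m^3 - 33*m^2 + 90*m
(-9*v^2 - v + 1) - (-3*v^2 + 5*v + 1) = -6*v^2 - 6*v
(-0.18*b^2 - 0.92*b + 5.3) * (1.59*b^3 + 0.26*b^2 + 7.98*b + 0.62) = -0.2862*b^5 - 1.5096*b^4 + 6.7514*b^3 - 6.0752*b^2 + 41.7236*b + 3.286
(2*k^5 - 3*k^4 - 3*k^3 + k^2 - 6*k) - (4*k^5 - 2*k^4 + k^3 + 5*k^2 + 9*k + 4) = -2*k^5 - k^4 - 4*k^3 - 4*k^2 - 15*k - 4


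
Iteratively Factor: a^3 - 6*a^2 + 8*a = (a - 2)*(a^2 - 4*a) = a*(a - 2)*(a - 4)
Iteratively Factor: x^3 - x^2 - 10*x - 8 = (x + 1)*(x^2 - 2*x - 8) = (x + 1)*(x + 2)*(x - 4)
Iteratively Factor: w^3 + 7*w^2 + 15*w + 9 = (w + 3)*(w^2 + 4*w + 3) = (w + 3)^2*(w + 1)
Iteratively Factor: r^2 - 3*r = (r)*(r - 3)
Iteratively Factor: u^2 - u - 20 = (u - 5)*(u + 4)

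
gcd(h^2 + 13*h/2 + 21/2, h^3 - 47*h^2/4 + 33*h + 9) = 1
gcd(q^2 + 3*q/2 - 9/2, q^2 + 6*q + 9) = q + 3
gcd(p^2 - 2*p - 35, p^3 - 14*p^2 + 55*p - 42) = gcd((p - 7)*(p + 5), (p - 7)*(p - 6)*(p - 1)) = p - 7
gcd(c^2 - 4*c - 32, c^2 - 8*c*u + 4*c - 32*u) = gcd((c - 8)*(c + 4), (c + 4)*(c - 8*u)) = c + 4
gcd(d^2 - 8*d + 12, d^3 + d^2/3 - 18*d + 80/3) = d - 2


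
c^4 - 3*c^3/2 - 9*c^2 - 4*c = c*(c - 4)*(c + 1/2)*(c + 2)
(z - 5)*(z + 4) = z^2 - z - 20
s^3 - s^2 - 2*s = s*(s - 2)*(s + 1)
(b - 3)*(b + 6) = b^2 + 3*b - 18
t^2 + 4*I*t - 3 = (t + I)*(t + 3*I)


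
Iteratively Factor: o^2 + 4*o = (o + 4)*(o)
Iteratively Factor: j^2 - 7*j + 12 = (j - 4)*(j - 3)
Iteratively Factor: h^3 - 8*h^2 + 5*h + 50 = (h - 5)*(h^2 - 3*h - 10) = (h - 5)^2*(h + 2)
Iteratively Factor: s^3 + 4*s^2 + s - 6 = (s + 2)*(s^2 + 2*s - 3) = (s + 2)*(s + 3)*(s - 1)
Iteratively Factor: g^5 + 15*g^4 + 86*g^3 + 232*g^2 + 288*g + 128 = (g + 4)*(g^4 + 11*g^3 + 42*g^2 + 64*g + 32) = (g + 1)*(g + 4)*(g^3 + 10*g^2 + 32*g + 32) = (g + 1)*(g + 4)^2*(g^2 + 6*g + 8) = (g + 1)*(g + 2)*(g + 4)^2*(g + 4)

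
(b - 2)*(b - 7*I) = b^2 - 2*b - 7*I*b + 14*I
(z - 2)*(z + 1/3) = z^2 - 5*z/3 - 2/3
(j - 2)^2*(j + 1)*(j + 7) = j^4 + 4*j^3 - 21*j^2 + 4*j + 28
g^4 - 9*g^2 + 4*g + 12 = (g - 2)^2*(g + 1)*(g + 3)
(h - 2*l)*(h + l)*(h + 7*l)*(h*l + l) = h^4*l + 6*h^3*l^2 + h^3*l - 9*h^2*l^3 + 6*h^2*l^2 - 14*h*l^4 - 9*h*l^3 - 14*l^4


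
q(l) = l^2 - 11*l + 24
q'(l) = 2*l - 11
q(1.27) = 11.64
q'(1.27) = -8.46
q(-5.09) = 105.90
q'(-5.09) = -21.18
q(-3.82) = 80.61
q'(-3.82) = -18.64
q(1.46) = 10.07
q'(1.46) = -8.08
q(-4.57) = 95.15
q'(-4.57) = -20.14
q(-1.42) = 41.64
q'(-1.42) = -13.84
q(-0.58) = 30.72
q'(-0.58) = -12.16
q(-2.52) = 58.07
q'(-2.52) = -16.04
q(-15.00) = 414.00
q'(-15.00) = -41.00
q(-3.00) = 66.00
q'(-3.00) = -17.00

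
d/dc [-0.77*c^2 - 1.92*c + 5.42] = -1.54*c - 1.92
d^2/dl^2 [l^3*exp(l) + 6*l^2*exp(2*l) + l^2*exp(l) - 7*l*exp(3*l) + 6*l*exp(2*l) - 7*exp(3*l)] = (l^3 + 24*l^2*exp(l) + 7*l^2 - 63*l*exp(2*l) + 72*l*exp(l) + 10*l - 105*exp(2*l) + 36*exp(l) + 2)*exp(l)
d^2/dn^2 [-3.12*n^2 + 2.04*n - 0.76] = -6.24000000000000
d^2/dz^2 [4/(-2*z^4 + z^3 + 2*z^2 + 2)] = 8*(z^2*(-8*z^2 + 3*z + 4)^2 + (12*z^2 - 3*z - 2)*(-2*z^4 + z^3 + 2*z^2 + 2))/(-2*z^4 + z^3 + 2*z^2 + 2)^3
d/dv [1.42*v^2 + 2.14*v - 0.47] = 2.84*v + 2.14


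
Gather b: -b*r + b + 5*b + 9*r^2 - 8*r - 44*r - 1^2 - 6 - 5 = b*(6 - r) + 9*r^2 - 52*r - 12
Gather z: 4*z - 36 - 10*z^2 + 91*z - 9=-10*z^2 + 95*z - 45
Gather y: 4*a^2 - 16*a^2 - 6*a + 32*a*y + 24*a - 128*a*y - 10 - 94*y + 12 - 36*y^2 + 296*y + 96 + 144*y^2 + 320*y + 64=-12*a^2 + 18*a + 108*y^2 + y*(522 - 96*a) + 162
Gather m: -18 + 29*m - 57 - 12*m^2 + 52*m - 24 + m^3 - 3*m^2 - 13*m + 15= m^3 - 15*m^2 + 68*m - 84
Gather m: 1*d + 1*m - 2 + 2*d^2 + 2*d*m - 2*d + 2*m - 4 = 2*d^2 - d + m*(2*d + 3) - 6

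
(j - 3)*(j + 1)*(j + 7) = j^3 + 5*j^2 - 17*j - 21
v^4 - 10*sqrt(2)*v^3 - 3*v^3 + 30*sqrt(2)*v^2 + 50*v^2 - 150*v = v*(v - 3)*(v - 5*sqrt(2))^2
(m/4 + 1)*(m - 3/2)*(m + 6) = m^3/4 + 17*m^2/8 + 9*m/4 - 9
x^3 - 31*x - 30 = (x - 6)*(x + 1)*(x + 5)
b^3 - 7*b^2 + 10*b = b*(b - 5)*(b - 2)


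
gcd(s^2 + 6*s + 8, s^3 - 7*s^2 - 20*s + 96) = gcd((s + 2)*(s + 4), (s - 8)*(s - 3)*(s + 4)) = s + 4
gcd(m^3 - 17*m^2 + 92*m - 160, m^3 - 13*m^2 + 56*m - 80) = m^2 - 9*m + 20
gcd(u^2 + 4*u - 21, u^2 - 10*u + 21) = u - 3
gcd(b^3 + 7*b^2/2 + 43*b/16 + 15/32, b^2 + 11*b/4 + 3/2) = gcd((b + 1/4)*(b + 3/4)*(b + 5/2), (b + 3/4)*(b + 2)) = b + 3/4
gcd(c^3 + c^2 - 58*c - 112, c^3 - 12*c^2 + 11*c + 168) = c - 8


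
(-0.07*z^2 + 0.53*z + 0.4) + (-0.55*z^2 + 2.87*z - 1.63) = -0.62*z^2 + 3.4*z - 1.23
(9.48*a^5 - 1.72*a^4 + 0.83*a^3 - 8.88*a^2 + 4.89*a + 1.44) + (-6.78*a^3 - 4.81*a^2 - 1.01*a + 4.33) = 9.48*a^5 - 1.72*a^4 - 5.95*a^3 - 13.69*a^2 + 3.88*a + 5.77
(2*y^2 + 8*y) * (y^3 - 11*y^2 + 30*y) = 2*y^5 - 14*y^4 - 28*y^3 + 240*y^2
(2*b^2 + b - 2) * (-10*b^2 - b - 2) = -20*b^4 - 12*b^3 + 15*b^2 + 4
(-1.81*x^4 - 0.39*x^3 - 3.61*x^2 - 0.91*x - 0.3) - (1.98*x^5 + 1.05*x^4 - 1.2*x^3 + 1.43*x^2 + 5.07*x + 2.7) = -1.98*x^5 - 2.86*x^4 + 0.81*x^3 - 5.04*x^2 - 5.98*x - 3.0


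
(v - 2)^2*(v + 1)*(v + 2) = v^4 - v^3 - 6*v^2 + 4*v + 8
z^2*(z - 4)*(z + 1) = z^4 - 3*z^3 - 4*z^2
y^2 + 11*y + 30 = (y + 5)*(y + 6)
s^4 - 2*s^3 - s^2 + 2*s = s*(s - 2)*(s - 1)*(s + 1)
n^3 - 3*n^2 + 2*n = n*(n - 2)*(n - 1)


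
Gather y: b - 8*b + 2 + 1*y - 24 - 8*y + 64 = -7*b - 7*y + 42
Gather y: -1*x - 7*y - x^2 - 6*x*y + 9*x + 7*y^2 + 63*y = -x^2 + 8*x + 7*y^2 + y*(56 - 6*x)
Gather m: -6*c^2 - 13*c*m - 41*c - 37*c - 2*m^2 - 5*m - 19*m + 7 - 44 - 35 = -6*c^2 - 78*c - 2*m^2 + m*(-13*c - 24) - 72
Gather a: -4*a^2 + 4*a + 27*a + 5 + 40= -4*a^2 + 31*a + 45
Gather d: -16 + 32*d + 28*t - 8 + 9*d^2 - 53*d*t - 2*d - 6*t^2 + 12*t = 9*d^2 + d*(30 - 53*t) - 6*t^2 + 40*t - 24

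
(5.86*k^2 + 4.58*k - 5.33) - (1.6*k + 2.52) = 5.86*k^2 + 2.98*k - 7.85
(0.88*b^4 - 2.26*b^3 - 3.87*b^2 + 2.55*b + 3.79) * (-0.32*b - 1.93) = -0.2816*b^5 - 0.9752*b^4 + 5.6002*b^3 + 6.6531*b^2 - 6.1343*b - 7.3147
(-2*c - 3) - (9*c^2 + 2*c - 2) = -9*c^2 - 4*c - 1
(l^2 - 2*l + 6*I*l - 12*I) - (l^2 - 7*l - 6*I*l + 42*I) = 5*l + 12*I*l - 54*I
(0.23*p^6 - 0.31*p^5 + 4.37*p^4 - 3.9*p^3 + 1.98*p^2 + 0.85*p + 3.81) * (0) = 0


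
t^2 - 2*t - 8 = (t - 4)*(t + 2)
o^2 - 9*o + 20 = (o - 5)*(o - 4)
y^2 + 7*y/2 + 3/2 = (y + 1/2)*(y + 3)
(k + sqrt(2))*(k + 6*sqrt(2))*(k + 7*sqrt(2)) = k^3 + 14*sqrt(2)*k^2 + 110*k + 84*sqrt(2)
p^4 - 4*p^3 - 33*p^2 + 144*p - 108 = (p - 6)*(p - 3)*(p - 1)*(p + 6)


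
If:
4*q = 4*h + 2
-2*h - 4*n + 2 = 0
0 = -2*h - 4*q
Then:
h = -1/3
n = 2/3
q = 1/6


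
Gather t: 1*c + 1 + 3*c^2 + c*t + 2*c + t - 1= 3*c^2 + 3*c + t*(c + 1)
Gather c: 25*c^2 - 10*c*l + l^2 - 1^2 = 25*c^2 - 10*c*l + l^2 - 1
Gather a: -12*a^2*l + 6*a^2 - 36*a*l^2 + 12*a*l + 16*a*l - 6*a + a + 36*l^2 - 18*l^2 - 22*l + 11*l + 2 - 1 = a^2*(6 - 12*l) + a*(-36*l^2 + 28*l - 5) + 18*l^2 - 11*l + 1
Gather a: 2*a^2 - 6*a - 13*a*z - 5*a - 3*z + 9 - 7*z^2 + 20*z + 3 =2*a^2 + a*(-13*z - 11) - 7*z^2 + 17*z + 12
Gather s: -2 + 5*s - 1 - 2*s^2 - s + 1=-2*s^2 + 4*s - 2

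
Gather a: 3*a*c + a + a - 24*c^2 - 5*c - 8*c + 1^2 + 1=a*(3*c + 2) - 24*c^2 - 13*c + 2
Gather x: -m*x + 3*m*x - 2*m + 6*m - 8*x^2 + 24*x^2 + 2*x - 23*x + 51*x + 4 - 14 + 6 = 4*m + 16*x^2 + x*(2*m + 30) - 4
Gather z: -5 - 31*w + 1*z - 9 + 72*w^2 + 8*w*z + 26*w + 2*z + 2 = 72*w^2 - 5*w + z*(8*w + 3) - 12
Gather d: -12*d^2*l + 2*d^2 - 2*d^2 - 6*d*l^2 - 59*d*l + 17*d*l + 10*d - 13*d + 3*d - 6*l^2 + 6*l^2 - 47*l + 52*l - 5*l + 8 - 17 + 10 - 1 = -12*d^2*l + d*(-6*l^2 - 42*l)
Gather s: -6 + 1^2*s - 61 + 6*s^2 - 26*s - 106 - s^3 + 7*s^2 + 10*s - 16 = -s^3 + 13*s^2 - 15*s - 189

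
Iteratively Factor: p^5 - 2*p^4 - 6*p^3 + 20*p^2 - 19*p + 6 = (p + 3)*(p^4 - 5*p^3 + 9*p^2 - 7*p + 2) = (p - 2)*(p + 3)*(p^3 - 3*p^2 + 3*p - 1) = (p - 2)*(p - 1)*(p + 3)*(p^2 - 2*p + 1) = (p - 2)*(p - 1)^2*(p + 3)*(p - 1)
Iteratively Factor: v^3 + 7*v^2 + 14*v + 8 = (v + 2)*(v^2 + 5*v + 4) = (v + 2)*(v + 4)*(v + 1)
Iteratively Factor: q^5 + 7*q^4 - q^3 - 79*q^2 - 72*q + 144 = (q + 3)*(q^4 + 4*q^3 - 13*q^2 - 40*q + 48) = (q + 3)*(q + 4)*(q^3 - 13*q + 12) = (q - 3)*(q + 3)*(q + 4)*(q^2 + 3*q - 4) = (q - 3)*(q - 1)*(q + 3)*(q + 4)*(q + 4)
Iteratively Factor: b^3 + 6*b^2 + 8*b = (b + 4)*(b^2 + 2*b) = b*(b + 4)*(b + 2)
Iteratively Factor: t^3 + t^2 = (t)*(t^2 + t) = t^2*(t + 1)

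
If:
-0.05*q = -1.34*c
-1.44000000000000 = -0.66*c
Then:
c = 2.18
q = 58.47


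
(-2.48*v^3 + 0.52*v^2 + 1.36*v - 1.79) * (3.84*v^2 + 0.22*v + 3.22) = -9.5232*v^5 + 1.4512*v^4 - 2.6488*v^3 - 4.9*v^2 + 3.9854*v - 5.7638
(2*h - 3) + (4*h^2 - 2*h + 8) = 4*h^2 + 5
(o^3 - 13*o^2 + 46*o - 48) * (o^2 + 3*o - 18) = o^5 - 10*o^4 - 11*o^3 + 324*o^2 - 972*o + 864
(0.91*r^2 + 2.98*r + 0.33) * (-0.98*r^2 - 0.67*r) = -0.8918*r^4 - 3.5301*r^3 - 2.32*r^2 - 0.2211*r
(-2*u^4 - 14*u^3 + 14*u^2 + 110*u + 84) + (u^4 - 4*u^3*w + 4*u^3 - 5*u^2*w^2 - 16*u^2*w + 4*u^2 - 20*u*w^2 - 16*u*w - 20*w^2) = -u^4 - 4*u^3*w - 10*u^3 - 5*u^2*w^2 - 16*u^2*w + 18*u^2 - 20*u*w^2 - 16*u*w + 110*u - 20*w^2 + 84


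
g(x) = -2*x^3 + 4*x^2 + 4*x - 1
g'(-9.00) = -554.00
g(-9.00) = 1745.00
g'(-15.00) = -1466.00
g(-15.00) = 7589.00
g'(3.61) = -45.31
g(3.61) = -28.52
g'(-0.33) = 0.71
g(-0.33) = -1.81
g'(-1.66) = -25.81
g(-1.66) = 12.53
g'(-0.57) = -2.51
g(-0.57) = -1.61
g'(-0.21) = 2.06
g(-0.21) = -1.65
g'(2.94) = -24.34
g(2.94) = -5.49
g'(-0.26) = 1.51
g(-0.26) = -1.73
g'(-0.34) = 0.59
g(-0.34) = -1.82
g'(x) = -6*x^2 + 8*x + 4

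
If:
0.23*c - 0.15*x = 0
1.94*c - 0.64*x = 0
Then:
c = 0.00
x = 0.00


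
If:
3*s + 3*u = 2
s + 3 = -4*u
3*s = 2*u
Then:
No Solution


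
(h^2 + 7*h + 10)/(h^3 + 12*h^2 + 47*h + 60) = (h + 2)/(h^2 + 7*h + 12)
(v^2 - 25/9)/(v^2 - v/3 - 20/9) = (3*v + 5)/(3*v + 4)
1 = 1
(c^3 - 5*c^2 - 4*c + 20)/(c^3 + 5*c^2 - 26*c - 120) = (c^2 - 4)/(c^2 + 10*c + 24)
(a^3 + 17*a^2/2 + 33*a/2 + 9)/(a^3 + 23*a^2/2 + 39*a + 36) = (a + 1)/(a + 4)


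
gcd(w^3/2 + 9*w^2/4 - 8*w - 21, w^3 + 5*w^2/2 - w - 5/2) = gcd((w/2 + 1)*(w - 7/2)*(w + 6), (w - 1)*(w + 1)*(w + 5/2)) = 1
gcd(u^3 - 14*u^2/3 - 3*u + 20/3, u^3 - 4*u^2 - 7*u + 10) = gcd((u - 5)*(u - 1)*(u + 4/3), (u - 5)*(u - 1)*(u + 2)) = u^2 - 6*u + 5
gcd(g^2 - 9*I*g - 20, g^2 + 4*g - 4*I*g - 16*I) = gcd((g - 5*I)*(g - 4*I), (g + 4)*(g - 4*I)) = g - 4*I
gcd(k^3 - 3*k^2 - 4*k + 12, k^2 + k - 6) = k - 2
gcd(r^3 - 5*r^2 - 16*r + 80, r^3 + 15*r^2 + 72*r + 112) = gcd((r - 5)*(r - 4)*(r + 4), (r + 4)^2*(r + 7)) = r + 4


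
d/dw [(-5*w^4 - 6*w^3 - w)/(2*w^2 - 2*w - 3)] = (-20*w^5 + 18*w^4 + 84*w^3 + 56*w^2 + 3)/(4*w^4 - 8*w^3 - 8*w^2 + 12*w + 9)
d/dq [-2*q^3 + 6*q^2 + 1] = 6*q*(2 - q)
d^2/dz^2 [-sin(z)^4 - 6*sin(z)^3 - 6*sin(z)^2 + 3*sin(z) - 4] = 16*sin(z)^4 + 54*sin(z)^3 + 12*sin(z)^2 - 39*sin(z) - 12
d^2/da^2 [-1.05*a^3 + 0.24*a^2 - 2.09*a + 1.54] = 0.48 - 6.3*a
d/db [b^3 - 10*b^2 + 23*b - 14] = 3*b^2 - 20*b + 23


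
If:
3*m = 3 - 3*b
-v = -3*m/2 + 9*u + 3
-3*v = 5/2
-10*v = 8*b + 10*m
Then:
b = 5/6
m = 1/6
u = -23/108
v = -5/6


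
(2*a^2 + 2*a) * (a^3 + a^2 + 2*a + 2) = 2*a^5 + 4*a^4 + 6*a^3 + 8*a^2 + 4*a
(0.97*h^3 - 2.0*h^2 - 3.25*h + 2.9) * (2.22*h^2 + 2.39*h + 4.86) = 2.1534*h^5 - 2.1217*h^4 - 7.2808*h^3 - 11.0495*h^2 - 8.864*h + 14.094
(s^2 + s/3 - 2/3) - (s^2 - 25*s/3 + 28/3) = 26*s/3 - 10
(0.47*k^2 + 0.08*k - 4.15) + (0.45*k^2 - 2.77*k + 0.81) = 0.92*k^2 - 2.69*k - 3.34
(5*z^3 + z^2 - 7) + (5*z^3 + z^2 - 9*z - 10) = 10*z^3 + 2*z^2 - 9*z - 17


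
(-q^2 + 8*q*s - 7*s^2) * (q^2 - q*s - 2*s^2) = -q^4 + 9*q^3*s - 13*q^2*s^2 - 9*q*s^3 + 14*s^4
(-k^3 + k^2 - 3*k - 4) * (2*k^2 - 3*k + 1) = -2*k^5 + 5*k^4 - 10*k^3 + 2*k^2 + 9*k - 4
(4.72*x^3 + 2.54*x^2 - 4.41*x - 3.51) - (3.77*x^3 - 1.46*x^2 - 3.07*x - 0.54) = 0.95*x^3 + 4.0*x^2 - 1.34*x - 2.97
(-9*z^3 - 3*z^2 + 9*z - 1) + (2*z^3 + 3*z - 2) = -7*z^3 - 3*z^2 + 12*z - 3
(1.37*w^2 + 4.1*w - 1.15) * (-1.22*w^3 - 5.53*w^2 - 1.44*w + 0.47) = -1.6714*w^5 - 12.5781*w^4 - 23.2428*w^3 + 1.0994*w^2 + 3.583*w - 0.5405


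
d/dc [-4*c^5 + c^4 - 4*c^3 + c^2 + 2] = 2*c*(-10*c^3 + 2*c^2 - 6*c + 1)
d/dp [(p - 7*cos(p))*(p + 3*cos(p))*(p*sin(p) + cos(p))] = p^3*cos(p) + 2*p^2*sin(p) - 8*p^2*cos(p)^2 + 4*p^2 - 63*p*cos(p)^3 + 44*p*cos(p) + 42*sin(p)*cos(p)^2 - 4*cos(p)^2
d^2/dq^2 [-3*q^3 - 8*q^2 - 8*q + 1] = -18*q - 16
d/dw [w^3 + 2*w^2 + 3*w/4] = 3*w^2 + 4*w + 3/4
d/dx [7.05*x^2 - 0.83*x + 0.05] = 14.1*x - 0.83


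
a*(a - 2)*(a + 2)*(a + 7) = a^4 + 7*a^3 - 4*a^2 - 28*a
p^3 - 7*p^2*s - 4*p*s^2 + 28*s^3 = (p - 7*s)*(p - 2*s)*(p + 2*s)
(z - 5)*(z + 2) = z^2 - 3*z - 10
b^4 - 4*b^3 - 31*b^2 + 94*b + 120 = (b - 6)*(b - 4)*(b + 1)*(b + 5)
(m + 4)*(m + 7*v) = m^2 + 7*m*v + 4*m + 28*v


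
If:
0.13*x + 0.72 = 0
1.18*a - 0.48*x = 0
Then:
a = -2.25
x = -5.54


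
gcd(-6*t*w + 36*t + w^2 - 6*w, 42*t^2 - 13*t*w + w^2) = 6*t - w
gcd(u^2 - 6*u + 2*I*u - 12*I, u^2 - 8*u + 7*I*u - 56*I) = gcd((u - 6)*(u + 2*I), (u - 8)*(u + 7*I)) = 1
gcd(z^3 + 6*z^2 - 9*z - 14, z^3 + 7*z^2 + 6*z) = z + 1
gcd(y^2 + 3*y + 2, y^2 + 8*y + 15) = 1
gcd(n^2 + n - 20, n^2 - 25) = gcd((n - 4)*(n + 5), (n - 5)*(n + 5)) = n + 5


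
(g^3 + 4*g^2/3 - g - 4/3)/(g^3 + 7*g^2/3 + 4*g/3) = (g - 1)/g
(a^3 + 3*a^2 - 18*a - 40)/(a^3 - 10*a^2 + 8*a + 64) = (a + 5)/(a - 8)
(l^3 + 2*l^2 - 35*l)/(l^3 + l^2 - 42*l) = (l - 5)/(l - 6)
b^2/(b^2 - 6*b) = b/(b - 6)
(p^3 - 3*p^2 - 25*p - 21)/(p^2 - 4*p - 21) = p + 1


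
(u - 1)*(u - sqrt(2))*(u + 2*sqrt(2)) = u^3 - u^2 + sqrt(2)*u^2 - 4*u - sqrt(2)*u + 4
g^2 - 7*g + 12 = (g - 4)*(g - 3)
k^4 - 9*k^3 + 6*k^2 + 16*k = k*(k - 8)*(k - 2)*(k + 1)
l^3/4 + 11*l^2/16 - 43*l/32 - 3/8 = (l/4 + 1)*(l - 3/2)*(l + 1/4)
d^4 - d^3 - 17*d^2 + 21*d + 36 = (d - 3)^2*(d + 1)*(d + 4)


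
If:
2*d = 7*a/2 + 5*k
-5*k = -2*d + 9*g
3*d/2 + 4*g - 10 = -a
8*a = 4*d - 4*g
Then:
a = 360/221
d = 860/221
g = 140/221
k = 92/221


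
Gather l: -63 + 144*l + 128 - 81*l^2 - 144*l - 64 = 1 - 81*l^2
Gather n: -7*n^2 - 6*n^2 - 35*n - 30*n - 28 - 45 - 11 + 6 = -13*n^2 - 65*n - 78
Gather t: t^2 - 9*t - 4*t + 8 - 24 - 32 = t^2 - 13*t - 48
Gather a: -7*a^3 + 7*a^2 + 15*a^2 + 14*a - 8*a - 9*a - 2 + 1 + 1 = -7*a^3 + 22*a^2 - 3*a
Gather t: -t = -t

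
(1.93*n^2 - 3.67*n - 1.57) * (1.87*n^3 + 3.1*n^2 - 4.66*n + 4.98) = 3.6091*n^5 - 0.879900000000001*n^4 - 23.3067*n^3 + 21.8466*n^2 - 10.9604*n - 7.8186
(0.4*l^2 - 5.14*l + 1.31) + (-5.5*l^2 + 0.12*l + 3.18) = -5.1*l^2 - 5.02*l + 4.49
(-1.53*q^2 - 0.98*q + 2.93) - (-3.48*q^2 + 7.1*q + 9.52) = 1.95*q^2 - 8.08*q - 6.59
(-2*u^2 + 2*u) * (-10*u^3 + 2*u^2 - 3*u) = 20*u^5 - 24*u^4 + 10*u^3 - 6*u^2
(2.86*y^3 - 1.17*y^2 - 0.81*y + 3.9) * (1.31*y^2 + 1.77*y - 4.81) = 3.7466*y^5 + 3.5295*y^4 - 16.8886*y^3 + 9.303*y^2 + 10.7991*y - 18.759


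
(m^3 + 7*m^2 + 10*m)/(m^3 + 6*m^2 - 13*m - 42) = m*(m + 5)/(m^2 + 4*m - 21)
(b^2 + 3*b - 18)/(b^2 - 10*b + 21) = (b + 6)/(b - 7)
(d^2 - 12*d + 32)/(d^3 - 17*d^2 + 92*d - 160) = 1/(d - 5)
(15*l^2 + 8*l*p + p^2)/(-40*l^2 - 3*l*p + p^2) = (3*l + p)/(-8*l + p)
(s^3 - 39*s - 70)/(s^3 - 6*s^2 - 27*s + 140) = (s + 2)/(s - 4)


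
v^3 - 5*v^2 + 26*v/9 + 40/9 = (v - 4)*(v - 5/3)*(v + 2/3)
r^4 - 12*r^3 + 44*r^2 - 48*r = r*(r - 6)*(r - 4)*(r - 2)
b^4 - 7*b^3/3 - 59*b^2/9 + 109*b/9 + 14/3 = (b - 3)*(b - 2)*(b + 1/3)*(b + 7/3)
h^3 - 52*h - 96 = (h - 8)*(h + 2)*(h + 6)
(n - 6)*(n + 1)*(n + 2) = n^3 - 3*n^2 - 16*n - 12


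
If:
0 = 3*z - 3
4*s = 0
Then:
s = 0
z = 1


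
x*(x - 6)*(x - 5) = x^3 - 11*x^2 + 30*x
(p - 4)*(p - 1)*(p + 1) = p^3 - 4*p^2 - p + 4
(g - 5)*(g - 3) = g^2 - 8*g + 15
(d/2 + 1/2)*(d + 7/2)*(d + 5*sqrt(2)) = d^3/2 + 9*d^2/4 + 5*sqrt(2)*d^2/2 + 7*d/4 + 45*sqrt(2)*d/4 + 35*sqrt(2)/4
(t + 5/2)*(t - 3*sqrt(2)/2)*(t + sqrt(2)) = t^3 - sqrt(2)*t^2/2 + 5*t^2/2 - 3*t - 5*sqrt(2)*t/4 - 15/2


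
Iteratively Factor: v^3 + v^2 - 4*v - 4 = (v - 2)*(v^2 + 3*v + 2) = (v - 2)*(v + 2)*(v + 1)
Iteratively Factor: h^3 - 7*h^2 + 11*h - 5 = (h - 5)*(h^2 - 2*h + 1) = (h - 5)*(h - 1)*(h - 1)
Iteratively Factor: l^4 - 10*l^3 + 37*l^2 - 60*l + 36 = (l - 3)*(l^3 - 7*l^2 + 16*l - 12) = (l - 3)^2*(l^2 - 4*l + 4) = (l - 3)^2*(l - 2)*(l - 2)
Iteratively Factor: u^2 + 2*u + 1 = (u + 1)*(u + 1)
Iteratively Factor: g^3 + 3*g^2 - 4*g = (g)*(g^2 + 3*g - 4) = g*(g - 1)*(g + 4)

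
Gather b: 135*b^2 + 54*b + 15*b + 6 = 135*b^2 + 69*b + 6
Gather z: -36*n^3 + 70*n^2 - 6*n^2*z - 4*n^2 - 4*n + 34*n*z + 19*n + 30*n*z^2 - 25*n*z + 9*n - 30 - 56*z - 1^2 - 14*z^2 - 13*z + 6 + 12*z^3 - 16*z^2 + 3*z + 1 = -36*n^3 + 66*n^2 + 24*n + 12*z^3 + z^2*(30*n - 30) + z*(-6*n^2 + 9*n - 66) - 24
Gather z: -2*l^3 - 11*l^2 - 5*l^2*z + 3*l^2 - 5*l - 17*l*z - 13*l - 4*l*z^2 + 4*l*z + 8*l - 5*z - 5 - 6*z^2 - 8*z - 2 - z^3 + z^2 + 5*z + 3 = -2*l^3 - 8*l^2 - 10*l - z^3 + z^2*(-4*l - 5) + z*(-5*l^2 - 13*l - 8) - 4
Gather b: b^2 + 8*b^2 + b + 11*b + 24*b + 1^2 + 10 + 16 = 9*b^2 + 36*b + 27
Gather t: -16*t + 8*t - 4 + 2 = -8*t - 2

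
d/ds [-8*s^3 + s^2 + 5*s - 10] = -24*s^2 + 2*s + 5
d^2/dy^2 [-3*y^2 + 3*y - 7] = -6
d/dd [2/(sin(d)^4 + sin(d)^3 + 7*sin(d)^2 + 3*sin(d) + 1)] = 2*(-3*sin(d)^2 - 17*sin(d) + sin(3*d) - 3)*cos(d)/(sin(d)^4 + sin(d)^3 + 7*sin(d)^2 + 3*sin(d) + 1)^2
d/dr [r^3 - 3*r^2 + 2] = 3*r*(r - 2)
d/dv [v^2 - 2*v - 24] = 2*v - 2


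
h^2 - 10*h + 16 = (h - 8)*(h - 2)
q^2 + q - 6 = (q - 2)*(q + 3)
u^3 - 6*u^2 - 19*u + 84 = (u - 7)*(u - 3)*(u + 4)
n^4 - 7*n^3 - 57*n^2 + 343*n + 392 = (n - 8)*(n - 7)*(n + 1)*(n + 7)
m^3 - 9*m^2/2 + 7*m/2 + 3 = (m - 3)*(m - 2)*(m + 1/2)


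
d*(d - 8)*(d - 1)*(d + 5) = d^4 - 4*d^3 - 37*d^2 + 40*d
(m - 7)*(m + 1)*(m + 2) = m^3 - 4*m^2 - 19*m - 14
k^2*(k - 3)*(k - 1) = k^4 - 4*k^3 + 3*k^2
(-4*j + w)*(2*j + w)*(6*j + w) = -48*j^3 - 20*j^2*w + 4*j*w^2 + w^3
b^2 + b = b*(b + 1)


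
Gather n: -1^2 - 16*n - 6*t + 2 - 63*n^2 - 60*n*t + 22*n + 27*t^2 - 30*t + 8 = -63*n^2 + n*(6 - 60*t) + 27*t^2 - 36*t + 9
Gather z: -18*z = -18*z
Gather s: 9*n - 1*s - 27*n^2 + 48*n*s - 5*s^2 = -27*n^2 + 9*n - 5*s^2 + s*(48*n - 1)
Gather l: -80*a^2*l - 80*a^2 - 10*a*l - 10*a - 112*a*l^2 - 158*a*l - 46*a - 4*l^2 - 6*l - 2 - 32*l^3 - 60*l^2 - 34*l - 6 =-80*a^2 - 56*a - 32*l^3 + l^2*(-112*a - 64) + l*(-80*a^2 - 168*a - 40) - 8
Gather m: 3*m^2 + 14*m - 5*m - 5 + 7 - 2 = 3*m^2 + 9*m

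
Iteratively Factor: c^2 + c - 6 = (c + 3)*(c - 2)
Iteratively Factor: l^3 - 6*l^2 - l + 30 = (l - 5)*(l^2 - l - 6) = (l - 5)*(l - 3)*(l + 2)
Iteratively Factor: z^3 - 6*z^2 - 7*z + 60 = (z - 4)*(z^2 - 2*z - 15) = (z - 4)*(z + 3)*(z - 5)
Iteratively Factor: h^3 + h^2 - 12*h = (h + 4)*(h^2 - 3*h) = (h - 3)*(h + 4)*(h)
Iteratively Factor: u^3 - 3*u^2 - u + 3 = (u - 3)*(u^2 - 1) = (u - 3)*(u + 1)*(u - 1)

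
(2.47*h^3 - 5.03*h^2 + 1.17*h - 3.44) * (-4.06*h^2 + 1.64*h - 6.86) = -10.0282*h^5 + 24.4726*h^4 - 29.9436*h^3 + 50.391*h^2 - 13.6678*h + 23.5984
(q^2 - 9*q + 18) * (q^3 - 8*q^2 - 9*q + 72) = q^5 - 17*q^4 + 81*q^3 + 9*q^2 - 810*q + 1296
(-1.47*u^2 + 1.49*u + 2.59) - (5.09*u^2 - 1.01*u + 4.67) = -6.56*u^2 + 2.5*u - 2.08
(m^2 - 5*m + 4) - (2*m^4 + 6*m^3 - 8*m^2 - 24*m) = -2*m^4 - 6*m^3 + 9*m^2 + 19*m + 4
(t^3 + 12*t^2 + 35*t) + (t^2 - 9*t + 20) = t^3 + 13*t^2 + 26*t + 20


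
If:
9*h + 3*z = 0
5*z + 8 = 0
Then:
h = 8/15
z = -8/5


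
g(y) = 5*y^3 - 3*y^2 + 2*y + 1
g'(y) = 15*y^2 - 6*y + 2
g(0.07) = 1.13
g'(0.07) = 1.65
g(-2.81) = -139.25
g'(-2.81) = 137.30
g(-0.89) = -6.68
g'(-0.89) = 19.22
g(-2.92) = -154.90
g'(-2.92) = 147.42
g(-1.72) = -36.76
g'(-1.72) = 56.70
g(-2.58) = -110.00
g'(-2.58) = 117.33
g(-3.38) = -233.11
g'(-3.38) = 193.65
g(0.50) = 1.88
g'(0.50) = 2.75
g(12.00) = 8233.00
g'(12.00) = 2090.00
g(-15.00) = -17579.00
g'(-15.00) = 3467.00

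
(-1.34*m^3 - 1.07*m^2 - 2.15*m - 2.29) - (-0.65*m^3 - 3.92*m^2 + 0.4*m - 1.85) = -0.69*m^3 + 2.85*m^2 - 2.55*m - 0.44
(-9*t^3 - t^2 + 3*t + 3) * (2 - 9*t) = 81*t^4 - 9*t^3 - 29*t^2 - 21*t + 6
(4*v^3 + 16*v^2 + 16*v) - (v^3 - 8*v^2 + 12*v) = 3*v^3 + 24*v^2 + 4*v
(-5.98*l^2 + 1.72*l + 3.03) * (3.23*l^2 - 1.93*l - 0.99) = -19.3154*l^4 + 17.097*l^3 + 12.3875*l^2 - 7.5507*l - 2.9997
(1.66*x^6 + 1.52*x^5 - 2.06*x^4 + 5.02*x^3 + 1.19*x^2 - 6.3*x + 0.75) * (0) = 0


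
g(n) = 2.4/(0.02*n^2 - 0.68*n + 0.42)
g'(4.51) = 0.24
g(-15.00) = 0.16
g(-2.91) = 0.93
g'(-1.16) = 1.14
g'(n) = 2.4*(0.68 - 0.04*n)/(0.02*n^2 - 0.68*n + 0.42)^2 = (1.632 - 0.096*n)/(0.02*n^2 - 0.68*n + 0.42)^2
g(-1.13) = 1.98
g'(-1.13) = 1.18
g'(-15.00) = 0.01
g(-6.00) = 0.46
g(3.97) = -1.22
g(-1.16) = 1.94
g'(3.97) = 0.32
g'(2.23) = 1.43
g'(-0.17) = 5.73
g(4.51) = -1.07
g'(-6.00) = 0.08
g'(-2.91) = 0.29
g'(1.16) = 13.01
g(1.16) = -7.02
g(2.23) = -2.41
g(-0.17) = 4.48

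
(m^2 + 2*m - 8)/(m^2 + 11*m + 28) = (m - 2)/(m + 7)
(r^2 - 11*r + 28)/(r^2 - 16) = (r - 7)/(r + 4)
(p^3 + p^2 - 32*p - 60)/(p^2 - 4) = (p^2 - p - 30)/(p - 2)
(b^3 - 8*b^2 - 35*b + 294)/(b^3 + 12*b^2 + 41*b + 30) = (b^2 - 14*b + 49)/(b^2 + 6*b + 5)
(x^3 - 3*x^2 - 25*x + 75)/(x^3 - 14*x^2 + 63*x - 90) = (x + 5)/(x - 6)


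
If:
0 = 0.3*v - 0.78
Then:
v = 2.60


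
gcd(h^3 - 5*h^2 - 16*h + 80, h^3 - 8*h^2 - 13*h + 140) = h^2 - h - 20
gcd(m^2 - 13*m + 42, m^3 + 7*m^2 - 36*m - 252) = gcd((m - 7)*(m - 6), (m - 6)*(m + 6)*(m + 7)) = m - 6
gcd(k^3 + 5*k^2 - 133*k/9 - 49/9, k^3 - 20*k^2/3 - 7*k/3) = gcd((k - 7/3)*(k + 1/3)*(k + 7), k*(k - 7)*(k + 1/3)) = k + 1/3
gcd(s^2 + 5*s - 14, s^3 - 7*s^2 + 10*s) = s - 2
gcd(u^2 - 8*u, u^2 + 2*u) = u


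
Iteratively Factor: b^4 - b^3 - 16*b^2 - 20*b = (b + 2)*(b^3 - 3*b^2 - 10*b) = b*(b + 2)*(b^2 - 3*b - 10) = b*(b + 2)^2*(b - 5)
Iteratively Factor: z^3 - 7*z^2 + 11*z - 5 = (z - 1)*(z^2 - 6*z + 5) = (z - 5)*(z - 1)*(z - 1)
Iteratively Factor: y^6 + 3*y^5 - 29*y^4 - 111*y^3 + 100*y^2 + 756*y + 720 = (y + 3)*(y^5 - 29*y^3 - 24*y^2 + 172*y + 240) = (y + 3)*(y + 4)*(y^4 - 4*y^3 - 13*y^2 + 28*y + 60) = (y - 5)*(y + 3)*(y + 4)*(y^3 + y^2 - 8*y - 12) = (y - 5)*(y + 2)*(y + 3)*(y + 4)*(y^2 - y - 6) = (y - 5)*(y + 2)^2*(y + 3)*(y + 4)*(y - 3)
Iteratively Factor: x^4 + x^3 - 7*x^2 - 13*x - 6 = (x + 1)*(x^3 - 7*x - 6) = (x + 1)^2*(x^2 - x - 6) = (x + 1)^2*(x + 2)*(x - 3)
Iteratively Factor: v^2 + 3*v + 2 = (v + 1)*(v + 2)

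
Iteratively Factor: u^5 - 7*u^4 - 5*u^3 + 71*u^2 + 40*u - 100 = (u + 2)*(u^4 - 9*u^3 + 13*u^2 + 45*u - 50) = (u - 1)*(u + 2)*(u^3 - 8*u^2 + 5*u + 50) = (u - 1)*(u + 2)^2*(u^2 - 10*u + 25) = (u - 5)*(u - 1)*(u + 2)^2*(u - 5)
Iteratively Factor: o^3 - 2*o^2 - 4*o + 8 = (o - 2)*(o^2 - 4) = (o - 2)^2*(o + 2)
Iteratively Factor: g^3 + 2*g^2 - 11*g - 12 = (g + 4)*(g^2 - 2*g - 3) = (g + 1)*(g + 4)*(g - 3)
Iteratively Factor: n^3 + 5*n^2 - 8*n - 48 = (n + 4)*(n^2 + n - 12) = (n - 3)*(n + 4)*(n + 4)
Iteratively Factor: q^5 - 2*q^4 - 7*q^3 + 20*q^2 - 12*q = (q + 3)*(q^4 - 5*q^3 + 8*q^2 - 4*q) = (q - 2)*(q + 3)*(q^3 - 3*q^2 + 2*q) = (q - 2)^2*(q + 3)*(q^2 - q) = (q - 2)^2*(q - 1)*(q + 3)*(q)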